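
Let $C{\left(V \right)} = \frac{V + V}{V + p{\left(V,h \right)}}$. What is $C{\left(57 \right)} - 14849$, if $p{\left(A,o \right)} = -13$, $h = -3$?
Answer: $- \frac{326621}{22} \approx -14846.0$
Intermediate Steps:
$C{\left(V \right)} = \frac{2 V}{-13 + V}$ ($C{\left(V \right)} = \frac{V + V}{V - 13} = \frac{2 V}{-13 + V}$)
$C{\left(57 \right)} - 14849 = 2 \cdot 57 \frac{1}{-13 + 57} - 14849 = 2 \cdot 57 \cdot \frac{1}{44} - 14849 = \frac{57}{22} - 14849 = - \frac{326621}{22}$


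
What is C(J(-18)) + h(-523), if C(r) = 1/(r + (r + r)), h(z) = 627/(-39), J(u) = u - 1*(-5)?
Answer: -628/39 ≈ -16.103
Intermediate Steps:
J(u) = 5 + u (J(u) = u + 5 = 5 + u)
h(z) = -209/13 (h(z) = 627*(-1/39) = -209/13)
C(r) = 1/(3*r) (C(r) = 1/(r + 2*r) = 1/(3*r))
C(J(-18)) + h(-523) = 1/(3*(5 - 18)) - 209/13 = (⅓)/(-13) - 209/13 = (⅓)*(-1/13) - 209/13 = -1/39 - 209/13 = -628/39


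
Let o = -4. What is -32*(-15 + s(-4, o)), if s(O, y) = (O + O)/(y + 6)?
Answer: 608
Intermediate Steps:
s(O, y) = 2*O/(6 + y) (s(O, y) = (2*O)/(6 + y) = 2*O/(6 + y))
-32*(-15 + s(-4, o)) = -32*(-15 + 2*(-4)/(6 - 4)) = -32*(-15 + 2*(-4)/2) = -32*(-15 + 2*(-4)*(½)) = -32*(-15 - 4) = -32*(-19) = 608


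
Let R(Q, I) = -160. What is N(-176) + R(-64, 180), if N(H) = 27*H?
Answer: -4912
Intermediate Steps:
N(-176) + R(-64, 180) = 27*(-176) - 160 = -4752 - 160 = -4912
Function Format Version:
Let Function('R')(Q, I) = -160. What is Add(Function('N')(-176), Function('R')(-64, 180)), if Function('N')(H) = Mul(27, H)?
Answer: -4912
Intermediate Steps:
Add(Function('N')(-176), Function('R')(-64, 180)) = Add(Mul(27, -176), -160) = Add(-4752, -160) = -4912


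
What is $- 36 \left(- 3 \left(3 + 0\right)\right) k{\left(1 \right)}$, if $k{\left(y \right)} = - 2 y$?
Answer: $-648$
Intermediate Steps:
$- 36 \left(- 3 \left(3 + 0\right)\right) k{\left(1 \right)} = - 36 \left(- 3 \left(3 + 0\right)\right) \left(\left(-2\right) 1\right) = - 36 \left(\left(-3\right) 3\right) \left(-2\right) = \left(-36\right) \left(-9\right) \left(-2\right) = 324 \left(-2\right) = -648$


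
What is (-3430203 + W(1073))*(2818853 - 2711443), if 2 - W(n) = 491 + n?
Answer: -368605878650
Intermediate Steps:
W(n) = -489 - n (W(n) = 2 - (491 + n) = 2 + (-491 - n) = -489 - n)
(-3430203 + W(1073))*(2818853 - 2711443) = (-3430203 + (-489 - 1*1073))*(2818853 - 2711443) = (-3430203 + (-489 - 1073))*107410 = (-3430203 - 1562)*107410 = -3431765*107410 = -368605878650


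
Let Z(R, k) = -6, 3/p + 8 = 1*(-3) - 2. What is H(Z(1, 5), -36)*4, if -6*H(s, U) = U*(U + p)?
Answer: -11304/13 ≈ -869.54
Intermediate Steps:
p = -3/13 (p = 3/(-8 + (1*(-3) - 2)) = 3/(-8 + (-3 - 2)) = 3/(-8 - 5) = 3/(-13) = 3*(-1/13) = -3/13 ≈ -0.23077)
H(s, U) = -U*(-3/13 + U)/6 (H(s, U) = -U*(U - 3/13)/6 = -U*(-3/13 + U)/6)
H(Z(1, 5), -36)*4 = ((1/78)*(-36)*(3 - 13*(-36)))*4 = ((1/78)*(-36)*(3 + 468))*4 = ((1/78)*(-36)*471)*4 = -2826/13*4 = -11304/13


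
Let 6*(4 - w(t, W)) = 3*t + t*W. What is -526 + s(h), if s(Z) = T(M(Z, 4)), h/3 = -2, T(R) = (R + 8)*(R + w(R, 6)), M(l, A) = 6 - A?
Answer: -496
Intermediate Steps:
w(t, W) = 4 - t/2 - W*t/6 (w(t, W) = 4 - (3*t + t*W)/6 = 4 - (3*t + W*t)/6 = 4 + (-t/2 - W*t/6) = 4 - t/2 - W*t/6)
T(R) = (4 - R/2)*(8 + R) (T(R) = (R + 8)*(R + (4 - R/2 - 1/6*6*R)) = (8 + R)*(R + (4 - R/2 - R)) = (8 + R)*(R + (4 - 3*R/2)) = (8 + R)*(4 - R/2) = (4 - R/2)*(8 + R))
h = -6 (h = 3*(-2) = -6)
s(Z) = 30 (s(Z) = 32 - (6 - 1*4)**2/2 = 32 - (6 - 4)**2/2 = 32 - 1/2*2**2 = 32 - 1/2*4 = 32 - 2 = 30)
-526 + s(h) = -526 + 30 = -496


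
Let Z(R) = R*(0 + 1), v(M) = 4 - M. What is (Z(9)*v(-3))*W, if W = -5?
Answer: -315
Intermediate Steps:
Z(R) = R (Z(R) = R*1 = R)
(Z(9)*v(-3))*W = (9*(4 - 1*(-3)))*(-5) = (9*(4 + 3))*(-5) = (9*7)*(-5) = 63*(-5) = -315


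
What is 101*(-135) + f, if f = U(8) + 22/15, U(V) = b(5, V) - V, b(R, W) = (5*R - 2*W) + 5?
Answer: -204413/15 ≈ -13628.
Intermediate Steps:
b(R, W) = 5 - 2*W + 5*R (b(R, W) = (-2*W + 5*R) + 5 = 5 - 2*W + 5*R)
U(V) = 30 - 3*V (U(V) = (5 - 2*V + 5*5) - V = (5 - 2*V + 25) - V = (30 - 2*V) - V = 30 - 3*V)
f = 112/15 (f = (30 - 3*8) + 22/15 = (30 - 24) + 22*(1/15) = 6 + 22/15 = 112/15 ≈ 7.4667)
101*(-135) + f = 101*(-135) + 112/15 = -13635 + 112/15 = -204413/15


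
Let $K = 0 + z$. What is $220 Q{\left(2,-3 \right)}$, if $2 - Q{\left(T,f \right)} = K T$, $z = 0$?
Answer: $440$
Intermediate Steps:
$K = 0$ ($K = 0 + 0 = 0$)
$Q{\left(T,f \right)} = 2$ ($Q{\left(T,f \right)} = 2 - 0 T = 2 - 0 = 2 + 0 = 2$)
$220 Q{\left(2,-3 \right)} = 220 \cdot 2 = 440$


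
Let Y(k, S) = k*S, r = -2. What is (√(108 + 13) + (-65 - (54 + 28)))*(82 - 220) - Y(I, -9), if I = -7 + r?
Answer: 18687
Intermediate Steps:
I = -9 (I = -7 - 2 = -9)
Y(k, S) = S*k
(√(108 + 13) + (-65 - (54 + 28)))*(82 - 220) - Y(I, -9) = (√(108 + 13) + (-65 - (54 + 28)))*(82 - 220) - (-9)*(-9) = (√121 + (-65 - 1*82))*(-138) - 1*81 = (11 + (-65 - 82))*(-138) - 81 = (11 - 147)*(-138) - 81 = -136*(-138) - 81 = 18768 - 81 = 18687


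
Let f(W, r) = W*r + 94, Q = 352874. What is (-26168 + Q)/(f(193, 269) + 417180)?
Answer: 108902/156397 ≈ 0.69632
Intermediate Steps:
f(W, r) = 94 + W*r
(-26168 + Q)/(f(193, 269) + 417180) = (-26168 + 352874)/((94 + 193*269) + 417180) = 326706/((94 + 51917) + 417180) = 326706/(52011 + 417180) = 326706/469191 = 326706*(1/469191) = 108902/156397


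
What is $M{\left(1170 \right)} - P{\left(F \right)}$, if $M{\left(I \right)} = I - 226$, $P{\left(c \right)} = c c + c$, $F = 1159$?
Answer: $-1343496$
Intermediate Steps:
$P{\left(c \right)} = c + c^{2}$ ($P{\left(c \right)} = c^{2} + c = c + c^{2}$)
$M{\left(I \right)} = -226 + I$ ($M{\left(I \right)} = I - 226 = -226 + I$)
$M{\left(1170 \right)} - P{\left(F \right)} = \left(-226 + 1170\right) - 1159 \left(1 + 1159\right) = 944 - 1159 \cdot 1160 = 944 - 1344440 = -1343496$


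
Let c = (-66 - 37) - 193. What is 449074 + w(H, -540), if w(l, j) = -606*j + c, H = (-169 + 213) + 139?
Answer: 776018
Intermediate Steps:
c = -296 (c = -103 - 193 = -296)
H = 183 (H = 44 + 139 = 183)
w(l, j) = -296 - 606*j (w(l, j) = -606*j - 296 = -296 - 606*j)
449074 + w(H, -540) = 449074 + (-296 - 606*(-540)) = 449074 + (-296 + 327240) = 449074 + 326944 = 776018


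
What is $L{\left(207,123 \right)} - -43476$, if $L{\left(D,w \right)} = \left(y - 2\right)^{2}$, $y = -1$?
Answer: $43485$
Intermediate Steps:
$L{\left(D,w \right)} = 9$ ($L{\left(D,w \right)} = \left(-1 - 2\right)^{2} = \left(-3\right)^{2} = 9$)
$L{\left(207,123 \right)} - -43476 = 9 - -43476 = 9 + 43476 = 43485$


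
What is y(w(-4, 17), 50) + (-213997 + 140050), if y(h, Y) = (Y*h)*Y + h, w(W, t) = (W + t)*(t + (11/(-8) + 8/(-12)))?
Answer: 9897439/24 ≈ 4.1239e+5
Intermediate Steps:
w(W, t) = (-49/24 + t)*(W + t) (w(W, t) = (W + t)*(t + (11*(-1/8) + 8*(-1/12))) = (W + t)*(t + (-11/8 - 2/3)) = (W + t)*(t - 49/24) = (W + t)*(-49/24 + t) = (-49/24 + t)*(W + t))
y(h, Y) = h + h*Y**2 (y(h, Y) = h*Y**2 + h = h + h*Y**2)
y(w(-4, 17), 50) + (-213997 + 140050) = (17**2 - 49/24*(-4) - 49/24*17 - 4*17)*(1 + 50**2) + (-213997 + 140050) = (289 + 49/6 - 833/24 - 68)*(1 + 2500) - 73947 = (4667/24)*2501 - 73947 = 11672167/24 - 73947 = 9897439/24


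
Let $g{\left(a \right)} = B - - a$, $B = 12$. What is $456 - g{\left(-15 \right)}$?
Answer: $459$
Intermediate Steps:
$g{\left(a \right)} = 12 + a$ ($g{\left(a \right)} = 12 - - a = 12 + a$)
$456 - g{\left(-15 \right)} = 456 - \left(12 - 15\right) = 456 - -3 = 456 + 3 = 459$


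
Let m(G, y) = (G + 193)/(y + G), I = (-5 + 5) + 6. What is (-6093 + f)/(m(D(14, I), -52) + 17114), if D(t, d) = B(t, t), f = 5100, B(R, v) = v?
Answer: -37734/650125 ≈ -0.058041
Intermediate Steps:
I = 6 (I = 0 + 6 = 6)
D(t, d) = t
m(G, y) = (193 + G)/(G + y)
(-6093 + f)/(m(D(14, I), -52) + 17114) = (-6093 + 5100)/((193 + 14)/(14 - 52) + 17114) = -993/(207/(-38) + 17114) = -993/(-1/38*207 + 17114) = -993/(-207/38 + 17114) = -993/650125/38 = -993*38/650125 = -37734/650125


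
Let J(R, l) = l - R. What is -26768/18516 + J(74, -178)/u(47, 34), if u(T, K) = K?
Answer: -697018/78693 ≈ -8.8574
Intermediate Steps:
-26768/18516 + J(74, -178)/u(47, 34) = -26768/18516 + (-178 - 1*74)/34 = -26768*1/18516 + (-178 - 74)*(1/34) = -6692/4629 - 252*1/34 = -6692/4629 - 126/17 = -697018/78693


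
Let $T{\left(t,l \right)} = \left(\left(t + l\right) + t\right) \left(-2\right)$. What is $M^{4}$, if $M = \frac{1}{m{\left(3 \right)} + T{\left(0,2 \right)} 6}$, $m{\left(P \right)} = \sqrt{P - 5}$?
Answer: $\frac{1}{\left(24 - i \sqrt{2}\right)^{4}} \approx 2.9107 \cdot 10^{-6} + 6.9821 \cdot 10^{-7} i$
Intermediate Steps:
$m{\left(P \right)} = \sqrt{-5 + P}$
$T{\left(t,l \right)} = - 4 t - 2 l$ ($T{\left(t,l \right)} = \left(\left(l + t\right) + t\right) \left(-2\right) = \left(l + 2 t\right) \left(-2\right) = - 4 t - 2 l$)
$M = \frac{1}{-24 + i \sqrt{2}}$ ($M = \frac{1}{\sqrt{-5 + 3} + \left(\left(-4\right) 0 - 4\right) 6} = \frac{1}{\sqrt{-2} + \left(0 - 4\right) 6} = \frac{1}{i \sqrt{2} - 24} = \frac{1}{-24 + i \sqrt{2}} \approx -0.041523 - 0.0024467 i$)
$M^{4} = \left(- \frac{12}{289} - \frac{i \sqrt{2}}{578}\right)^{4}$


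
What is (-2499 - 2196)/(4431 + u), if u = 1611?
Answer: -1565/2014 ≈ -0.77706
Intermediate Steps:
(-2499 - 2196)/(4431 + u) = (-2499 - 2196)/(4431 + 1611) = -4695/6042 = -4695*1/6042 = -1565/2014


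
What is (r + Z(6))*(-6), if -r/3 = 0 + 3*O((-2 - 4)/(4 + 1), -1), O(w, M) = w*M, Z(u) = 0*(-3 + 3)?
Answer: 324/5 ≈ 64.800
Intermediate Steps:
Z(u) = 0 (Z(u) = 0*0 = 0)
O(w, M) = M*w
r = -54/5 (r = -3*(0 + 3*(-(-2 - 4)/(4 + 1))) = -3*(0 + 3*(-(-6)/5)) = -3*(0 + 3*(-1*(-6/5))) = -3*(0 + 3*(6/5)) = -3*(0 + 18/5) = -3*18/5 = -54/5 ≈ -10.800)
(r + Z(6))*(-6) = (-54/5 + 0)*(-6) = -54/5*(-6) = 324/5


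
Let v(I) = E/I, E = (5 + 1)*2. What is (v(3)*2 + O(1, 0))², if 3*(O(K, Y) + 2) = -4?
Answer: 196/9 ≈ 21.778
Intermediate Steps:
O(K, Y) = -10/3 (O(K, Y) = -2 + (⅓)*(-4) = -2 - 4/3 = -10/3)
E = 12 (E = 6*2 = 12)
v(I) = 12/I
(v(3)*2 + O(1, 0))² = ((12/3)*2 - 10/3)² = ((12*(⅓))*2 - 10/3)² = (4*2 - 10/3)² = (8 - 10/3)² = (14/3)² = 196/9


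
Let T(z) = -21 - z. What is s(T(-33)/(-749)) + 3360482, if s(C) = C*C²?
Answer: 1412040088097290/420189749 ≈ 3.3605e+6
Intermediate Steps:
s(C) = C³
s(T(-33)/(-749)) + 3360482 = ((-21 - 1*(-33))/(-749))³ + 3360482 = ((-21 + 33)*(-1/749))³ + 3360482 = (12*(-1/749))³ + 3360482 = (-12/749)³ + 3360482 = -1728/420189749 + 3360482 = 1412040088097290/420189749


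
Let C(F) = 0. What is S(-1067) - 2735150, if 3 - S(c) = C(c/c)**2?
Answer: -2735147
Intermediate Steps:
S(c) = 3 (S(c) = 3 - 1*0**2 = 3 - 1*0 = 3 + 0 = 3)
S(-1067) - 2735150 = 3 - 2735150 = -2735147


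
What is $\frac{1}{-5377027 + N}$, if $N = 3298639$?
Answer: $- \frac{1}{2078388} \approx -4.8114 \cdot 10^{-7}$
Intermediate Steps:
$\frac{1}{-5377027 + N} = \frac{1}{-5377027 + 3298639} = \frac{1}{-2078388} = - \frac{1}{2078388}$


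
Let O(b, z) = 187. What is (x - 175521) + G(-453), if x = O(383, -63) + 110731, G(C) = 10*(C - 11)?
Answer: -69243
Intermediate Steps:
G(C) = -110 + 10*C (G(C) = 10*(-11 + C) = -110 + 10*C)
x = 110918 (x = 187 + 110731 = 110918)
(x - 175521) + G(-453) = (110918 - 175521) + (-110 + 10*(-453)) = -64603 + (-110 - 4530) = -64603 - 4640 = -69243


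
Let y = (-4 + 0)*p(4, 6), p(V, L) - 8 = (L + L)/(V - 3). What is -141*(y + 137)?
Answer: -8037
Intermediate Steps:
p(V, L) = 8 + 2*L/(-3 + V) (p(V, L) = 8 + (L + L)/(V - 3) = 8 + (2*L)/(-3 + V) = 8 + 2*L/(-3 + V))
y = -80 (y = (-4 + 0)*(2*(-12 + 6 + 4*4)/(-3 + 4)) = -8*(-12 + 6 + 16)/1 = -8*10 = -4*20 = -80)
-141*(y + 137) = -141*(-80 + 137) = -141*57 = -8037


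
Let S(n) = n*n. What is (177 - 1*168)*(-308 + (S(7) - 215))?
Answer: -4266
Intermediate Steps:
S(n) = n²
(177 - 1*168)*(-308 + (S(7) - 215)) = (177 - 1*168)*(-308 + (7² - 215)) = (177 - 168)*(-308 + (49 - 215)) = 9*(-308 - 166) = 9*(-474) = -4266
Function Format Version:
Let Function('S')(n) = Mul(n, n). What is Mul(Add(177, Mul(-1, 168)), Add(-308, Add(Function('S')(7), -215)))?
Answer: -4266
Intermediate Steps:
Function('S')(n) = Pow(n, 2)
Mul(Add(177, Mul(-1, 168)), Add(-308, Add(Function('S')(7), -215))) = Mul(Add(177, Mul(-1, 168)), Add(-308, Add(Pow(7, 2), -215))) = Mul(Add(177, -168), Add(-308, Add(49, -215))) = Mul(9, Add(-308, -166)) = Mul(9, -474) = -4266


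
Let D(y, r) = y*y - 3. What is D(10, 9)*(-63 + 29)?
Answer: -3298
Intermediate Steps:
D(y, r) = -3 + y**2 (D(y, r) = y**2 - 3 = -3 + y**2)
D(10, 9)*(-63 + 29) = (-3 + 10**2)*(-63 + 29) = (-3 + 100)*(-34) = 97*(-34) = -3298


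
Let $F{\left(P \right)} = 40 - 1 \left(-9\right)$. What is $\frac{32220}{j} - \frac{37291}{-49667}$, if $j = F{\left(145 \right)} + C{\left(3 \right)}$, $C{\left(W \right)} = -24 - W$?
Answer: $\frac{800545571}{546337} \approx 1465.3$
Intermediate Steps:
$F{\left(P \right)} = 49$ ($F{\left(P \right)} = 40 - -9 = 40 + 9 = 49$)
$j = 22$ ($j = 49 - 27 = 22$)
$\frac{32220}{j} - \frac{37291}{-49667} = \frac{32220}{22} - \frac{37291}{-49667} = 32220 \cdot \frac{1}{22} - - \frac{37291}{49667} = \frac{16110}{11} + \frac{37291}{49667} = \frac{800545571}{546337}$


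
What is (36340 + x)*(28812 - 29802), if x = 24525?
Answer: -60256350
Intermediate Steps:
(36340 + x)*(28812 - 29802) = (36340 + 24525)*(28812 - 29802) = 60865*(-990) = -60256350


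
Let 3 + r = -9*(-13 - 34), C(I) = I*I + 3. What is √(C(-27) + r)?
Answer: 24*√2 ≈ 33.941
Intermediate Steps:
C(I) = 3 + I² (C(I) = I² + 3 = 3 + I²)
r = 420 (r = -3 - 9*(-13 - 34) = -3 - 9*(-47) = -3 + 423 = 420)
√(C(-27) + r) = √((3 + (-27)²) + 420) = √((3 + 729) + 420) = √(732 + 420) = √1152 = 24*√2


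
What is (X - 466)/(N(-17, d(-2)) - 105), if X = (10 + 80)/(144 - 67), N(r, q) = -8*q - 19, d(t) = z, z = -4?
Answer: 8948/1771 ≈ 5.0525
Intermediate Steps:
d(t) = -4
N(r, q) = -19 - 8*q
X = 90/77 ≈ 1.1688
(X - 466)/(N(-17, d(-2)) - 105) = (90/77 - 466)/((-19 - 8*(-4)) - 105) = -35792/(77*((-19 + 32) - 105)) = -35792/(77*(13 - 105)) = -35792/77/(-92) = -35792/77*(-1/92) = 8948/1771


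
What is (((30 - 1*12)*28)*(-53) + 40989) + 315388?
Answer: 329665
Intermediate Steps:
(((30 - 1*12)*28)*(-53) + 40989) + 315388 = (((30 - 12)*28)*(-53) + 40989) + 315388 = ((18*28)*(-53) + 40989) + 315388 = (504*(-53) + 40989) + 315388 = (-26712 + 40989) + 315388 = 14277 + 315388 = 329665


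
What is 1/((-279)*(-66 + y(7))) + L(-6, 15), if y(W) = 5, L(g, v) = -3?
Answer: -51056/17019 ≈ -2.9999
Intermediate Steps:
1/((-279)*(-66 + y(7))) + L(-6, 15) = 1/((-279)*(-66 + 5)) - 3 = -1/279/(-61) - 3 = -1/279*(-1/61) - 3 = 1/17019 - 3 = -51056/17019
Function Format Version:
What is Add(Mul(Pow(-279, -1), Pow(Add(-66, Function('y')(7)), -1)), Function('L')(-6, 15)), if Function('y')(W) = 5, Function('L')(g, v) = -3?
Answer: Rational(-51056, 17019) ≈ -2.9999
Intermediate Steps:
Add(Mul(Pow(-279, -1), Pow(Add(-66, Function('y')(7)), -1)), Function('L')(-6, 15)) = Add(Mul(Pow(-279, -1), Pow(Add(-66, 5), -1)), -3) = Add(Mul(Rational(-1, 279), Pow(-61, -1)), -3) = Add(Mul(Rational(-1, 279), Rational(-1, 61)), -3) = Add(Rational(1, 17019), -3) = Rational(-51056, 17019)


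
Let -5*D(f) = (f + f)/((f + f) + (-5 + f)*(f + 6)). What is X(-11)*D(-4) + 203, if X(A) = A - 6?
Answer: 13263/65 ≈ 204.05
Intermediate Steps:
X(A) = -6 + A
D(f) = -2*f/(5*(2*f + (-5 + f)*(6 + f))) (D(f) = -(f + f)/(5*((f + f) + (-5 + f)*(f + 6))) = -2*f/(5*(2*f + (-5 + f)*(6 + f))))
X(-11)*D(-4) + 203 = (-6 - 11)*(-2*(-4)/(-150 + 5*(-4)² + 15*(-4))) + 203 = -(-34)*(-4)/(-150 + 5*16 - 60) + 203 = -(-34)*(-4)/(-150 + 80 - 60) + 203 = -(-34)*(-4)/(-130) + 203 = -(-34)*(-4)*(-1)/130 + 203 = -17*(-4/65) + 203 = 68/65 + 203 = 13263/65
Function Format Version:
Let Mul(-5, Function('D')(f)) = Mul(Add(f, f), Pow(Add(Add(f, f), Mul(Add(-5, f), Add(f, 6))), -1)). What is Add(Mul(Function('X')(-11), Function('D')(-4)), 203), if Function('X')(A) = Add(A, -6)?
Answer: Rational(13263, 65) ≈ 204.05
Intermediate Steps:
Function('X')(A) = Add(-6, A)
Function('D')(f) = Mul(Rational(-2, 5), f, Pow(Add(Mul(2, f), Mul(Add(-5, f), Add(6, f))), -1)) (Function('D')(f) = Mul(Rational(-1, 5), Mul(Add(f, f), Pow(Add(Add(f, f), Mul(Add(-5, f), Add(f, 6))), -1))) = Mul(Rational(-1, 5), Mul(Mul(2, f), Pow(Add(Mul(2, f), Mul(Add(-5, f), Add(6, f))), -1))) = Mul(Rational(-1, 5), Mul(2, f, Pow(Add(Mul(2, f), Mul(Add(-5, f), Add(6, f))), -1))) = Mul(Rational(-2, 5), f, Pow(Add(Mul(2, f), Mul(Add(-5, f), Add(6, f))), -1)))
Add(Mul(Function('X')(-11), Function('D')(-4)), 203) = Add(Mul(Add(-6, -11), Mul(-2, -4, Pow(Add(-150, Mul(5, Pow(-4, 2)), Mul(15, -4)), -1))), 203) = Add(Mul(-17, Mul(-2, -4, Pow(Add(-150, Mul(5, 16), -60), -1))), 203) = Add(Mul(-17, Mul(-2, -4, Pow(Add(-150, 80, -60), -1))), 203) = Add(Mul(-17, Mul(-2, -4, Pow(-130, -1))), 203) = Add(Mul(-17, Mul(-2, -4, Rational(-1, 130))), 203) = Add(Mul(-17, Rational(-4, 65)), 203) = Add(Rational(68, 65), 203) = Rational(13263, 65)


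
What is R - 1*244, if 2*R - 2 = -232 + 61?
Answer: -657/2 ≈ -328.50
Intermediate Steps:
R = -169/2 (R = 1 + (-232 + 61)/2 = 1 + (1/2)*(-171) = 1 - 171/2 = -169/2 ≈ -84.500)
R - 1*244 = -169/2 - 1*244 = -169/2 - 244 = -657/2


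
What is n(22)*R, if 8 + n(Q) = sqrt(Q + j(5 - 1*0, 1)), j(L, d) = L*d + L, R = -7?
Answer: 56 - 28*sqrt(2) ≈ 16.402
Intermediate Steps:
j(L, d) = L + L*d
n(Q) = -8 + sqrt(10 + Q) (n(Q) = -8 + sqrt(Q + (5 - 1*0)*(1 + 1)) = -8 + sqrt(Q + (5 + 0)*2) = -8 + sqrt(Q + 5*2) = -8 + sqrt(Q + 10) = -8 + sqrt(10 + Q))
n(22)*R = (-8 + sqrt(10 + 22))*(-7) = (-8 + sqrt(32))*(-7) = (-8 + 4*sqrt(2))*(-7) = 56 - 28*sqrt(2)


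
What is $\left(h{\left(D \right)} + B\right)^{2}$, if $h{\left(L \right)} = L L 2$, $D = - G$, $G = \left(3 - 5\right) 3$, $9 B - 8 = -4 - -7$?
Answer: $\frac{434281}{81} \approx 5361.5$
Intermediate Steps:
$B = \frac{11}{9}$ ($B = \frac{8}{9} + \frac{-4 - -7}{9} = \frac{8}{9} + \frac{-4 + 7}{9} = \frac{8}{9} + \frac{1}{9} \cdot 3 = \frac{8}{9} + \frac{1}{3} = \frac{11}{9} \approx 1.2222$)
$G = -6$ ($G = \left(-2\right) 3 = -6$)
$D = 6$ ($D = \left(-1\right) \left(-6\right) = 6$)
$h{\left(L \right)} = 2 L^{2}$ ($h{\left(L \right)} = L^{2} \cdot 2 = 2 L^{2}$)
$\left(h{\left(D \right)} + B\right)^{2} = \left(2 \cdot 6^{2} + \frac{11}{9}\right)^{2} = \left(2 \cdot 36 + \frac{11}{9}\right)^{2} = \left(72 + \frac{11}{9}\right)^{2} = \left(\frac{659}{9}\right)^{2} = \frac{434281}{81}$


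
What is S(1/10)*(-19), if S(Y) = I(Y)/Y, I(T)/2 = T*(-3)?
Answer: 114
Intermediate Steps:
I(T) = -6*T (I(T) = 2*(T*(-3)) = 2*(-3*T) = -6*T)
S(Y) = -6 (S(Y) = (-6*Y)/Y = -6)
S(1/10)*(-19) = -6*(-19) = 114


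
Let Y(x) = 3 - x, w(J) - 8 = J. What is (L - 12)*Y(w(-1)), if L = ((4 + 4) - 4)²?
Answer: -16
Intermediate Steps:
w(J) = 8 + J
L = 16 (L = (8 - 4)² = 4² = 16)
(L - 12)*Y(w(-1)) = (16 - 12)*(3 - (8 - 1)) = 4*(3 - 1*7) = 4*(3 - 7) = 4*(-4) = -16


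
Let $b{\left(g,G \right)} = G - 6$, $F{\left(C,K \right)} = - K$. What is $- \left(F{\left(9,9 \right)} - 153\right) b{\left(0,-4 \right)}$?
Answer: $-1620$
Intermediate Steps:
$b{\left(g,G \right)} = -6 + G$ ($b{\left(g,G \right)} = G - 6 = -6 + G$)
$- \left(F{\left(9,9 \right)} - 153\right) b{\left(0,-4 \right)} = - \left(\left(-1\right) 9 - 153\right) \left(-6 - 4\right) = - \left(-9 - 153\right) \left(-10\right) = - \left(-162\right) \left(-10\right) = \left(-1\right) 1620 = -1620$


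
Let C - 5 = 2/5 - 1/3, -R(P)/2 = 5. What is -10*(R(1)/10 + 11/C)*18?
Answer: -4005/19 ≈ -210.79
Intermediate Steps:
R(P) = -10 (R(P) = -2*5 = -10)
C = 76/15 (C = 5 + (2/5 - 1/3) = 5 + 1/15 = 76/15 ≈ 5.0667)
-10*(R(1)/10 + 11/C)*18 = -10*(-10/10 + 11/(76/15))*18 = -10*(-10*1/10 + 11*(15/76))*18 = -10*(-1 + 165/76)*18 = -10*89/76*18 = -445/38*18 = -4005/19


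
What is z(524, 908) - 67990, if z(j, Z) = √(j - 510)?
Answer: -67990 + √14 ≈ -67986.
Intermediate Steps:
z(j, Z) = √(-510 + j)
z(524, 908) - 67990 = √(-510 + 524) - 67990 = √14 - 67990 = -67990 + √14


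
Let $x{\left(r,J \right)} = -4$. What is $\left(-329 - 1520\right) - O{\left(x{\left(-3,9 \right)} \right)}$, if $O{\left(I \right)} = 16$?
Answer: $-1865$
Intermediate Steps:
$\left(-329 - 1520\right) - O{\left(x{\left(-3,9 \right)} \right)} = \left(-329 - 1520\right) - 16 = -1849 - 16 = -1865$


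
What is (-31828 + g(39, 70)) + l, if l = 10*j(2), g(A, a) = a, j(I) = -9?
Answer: -31848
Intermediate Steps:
l = -90 (l = 10*(-9) = -90)
(-31828 + g(39, 70)) + l = (-31828 + 70) - 90 = -31758 - 90 = -31848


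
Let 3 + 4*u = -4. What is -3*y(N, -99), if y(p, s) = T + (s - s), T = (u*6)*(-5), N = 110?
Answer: -315/2 ≈ -157.50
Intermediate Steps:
u = -7/4 (u = -3/4 + (1/4)*(-4) = -3/4 - 1 = -7/4 ≈ -1.7500)
T = 105/2 (T = -7/4*6*(-5) = -21/2*(-5) = 105/2 ≈ 52.500)
y(p, s) = 105/2 (y(p, s) = 105/2 + (s - s) = 105/2 + 0 = 105/2)
-3*y(N, -99) = -3*105/2 = -315/2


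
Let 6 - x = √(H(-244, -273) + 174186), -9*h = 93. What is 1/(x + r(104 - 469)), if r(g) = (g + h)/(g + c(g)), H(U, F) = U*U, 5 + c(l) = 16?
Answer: -1990719/65886433841 - 281961*√233722/65886433841 ≈ -0.0020991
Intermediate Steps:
h = -31/3 (h = -⅑*93 = -31/3 ≈ -10.333)
c(l) = 11 (c(l) = -5 + 16 = 11)
H(U, F) = U²
r(g) = (-31/3 + g)/(11 + g) (r(g) = (g - 31/3)/(g + 11) = (-31/3 + g)/(11 + g))
x = 6 - √233722 (x = 6 - √((-244)² + 174186) = 6 - √(59536 + 174186) = 6 - √233722 ≈ -477.45)
1/(x + r(104 - 469)) = 1/((6 - √233722) + (-31/3 + (104 - 469))/(11 + (104 - 469))) = 1/((6 - √233722) + (-31/3 - 365)/(11 - 365)) = 1/((6 - √233722) - 1126/3/(-354)) = 1/((6 - √233722) - 1/354*(-1126/3)) = 1/((6 - √233722) + 563/531) = 1/(3749/531 - √233722)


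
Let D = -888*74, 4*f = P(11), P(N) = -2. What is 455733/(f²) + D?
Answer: 1757220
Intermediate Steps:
f = -½ (f = (¼)*(-2) = -½ ≈ -0.50000)
D = -65712
455733/(f²) + D = 455733/((-½)²) - 65712 = 455733/(¼) - 65712 = 455733*4 - 65712 = 1822932 - 65712 = 1757220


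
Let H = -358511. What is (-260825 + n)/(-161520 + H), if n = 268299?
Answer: -7474/520031 ≈ -0.014372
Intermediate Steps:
(-260825 + n)/(-161520 + H) = (-260825 + 268299)/(-161520 - 358511) = 7474/(-520031) = 7474*(-1/520031) = -7474/520031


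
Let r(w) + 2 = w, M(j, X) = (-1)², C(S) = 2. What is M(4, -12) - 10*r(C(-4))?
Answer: 1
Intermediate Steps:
M(j, X) = 1
r(w) = -2 + w
M(4, -12) - 10*r(C(-4)) = 1 - 10*(-2 + 2) = 1 - 10*0 = 1 + 0 = 1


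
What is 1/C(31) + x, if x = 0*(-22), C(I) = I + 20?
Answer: 1/51 ≈ 0.019608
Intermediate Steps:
C(I) = 20 + I
x = 0
1/C(31) + x = 1/(20 + 31) + 0 = 1/51 + 0 = 1/51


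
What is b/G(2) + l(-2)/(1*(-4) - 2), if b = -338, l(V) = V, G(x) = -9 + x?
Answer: 1021/21 ≈ 48.619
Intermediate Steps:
b/G(2) + l(-2)/(1*(-4) - 2) = -338/(-9 + 2) - 2/(1*(-4) - 2) = -338/(-7) - 2/(-4 - 2) = -338*(-⅐) - 2/(-6) = 338/7 - 2*(-⅙) = 338/7 + ⅓ = 1021/21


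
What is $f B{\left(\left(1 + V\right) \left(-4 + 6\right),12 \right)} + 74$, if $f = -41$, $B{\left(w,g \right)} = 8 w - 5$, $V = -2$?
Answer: $935$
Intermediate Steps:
$B{\left(w,g \right)} = -5 + 8 w$
$f B{\left(\left(1 + V\right) \left(-4 + 6\right),12 \right)} + 74 = - 41 \left(-5 + 8 \left(1 - 2\right) \left(-4 + 6\right)\right) + 74 = - 41 \left(-5 + 8 \left(\left(-1\right) 2\right)\right) + 74 = - 41 \left(-5 + 8 \left(-2\right)\right) + 74 = - 41 \left(-5 - 16\right) + 74 = \left(-41\right) \left(-21\right) + 74 = 861 + 74 = 935$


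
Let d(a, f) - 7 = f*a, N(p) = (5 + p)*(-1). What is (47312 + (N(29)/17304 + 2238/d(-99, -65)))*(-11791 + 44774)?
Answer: 43488243671130905/27868092 ≈ 1.5605e+9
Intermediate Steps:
N(p) = -5 - p
d(a, f) = 7 + a*f (d(a, f) = 7 + f*a = 7 + a*f)
(47312 + (N(29)/17304 + 2238/d(-99, -65)))*(-11791 + 44774) = (47312 + ((-5 - 1*29)/17304 + 2238/(7 - 99*(-65))))*(-11791 + 44774) = (47312 + ((-5 - 29)*(1/17304) + 2238/(7 + 6435)))*32983 = (47312 + (-34*1/17304 + 2238/6442))*32983 = (47312 + (-17/8652 + 2238*(1/6442)))*32983 = (47312 + (-17/8652 + 1119/3221))*32983 = (47312 + 9626831/27868092)*32983 = (1318504795535/27868092)*32983 = 43488243671130905/27868092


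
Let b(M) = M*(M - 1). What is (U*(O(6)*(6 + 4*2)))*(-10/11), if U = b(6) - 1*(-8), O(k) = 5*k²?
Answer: -957600/11 ≈ -87055.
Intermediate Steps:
b(M) = M*(-1 + M)
U = 38 (U = 6*(-1 + 6) - 1*(-8) = 6*5 + 8 = 30 + 8 = 38)
(U*(O(6)*(6 + 4*2)))*(-10/11) = (38*((5*6²)*(6 + 4*2)))*(-10/11) = (38*((5*36)*(6 + 8)))*(-10*1/11) = (38*(180*14))*(-10/11) = (38*2520)*(-10/11) = 95760*(-10/11) = -957600/11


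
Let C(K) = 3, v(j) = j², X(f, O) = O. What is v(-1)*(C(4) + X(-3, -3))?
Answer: 0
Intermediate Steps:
v(-1)*(C(4) + X(-3, -3)) = (-1)²*(3 - 3) = 1*0 = 0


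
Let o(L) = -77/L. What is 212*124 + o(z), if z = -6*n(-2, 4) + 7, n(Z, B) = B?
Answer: 446973/17 ≈ 26293.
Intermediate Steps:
z = -17 (z = -6*4 + 7 = -24 + 7 = -17)
212*124 + o(z) = 212*124 - 77/(-17) = 26288 - 77*(-1/17) = 26288 + 77/17 = 446973/17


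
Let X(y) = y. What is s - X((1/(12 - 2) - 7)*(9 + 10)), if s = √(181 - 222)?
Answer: 1311/10 + I*√41 ≈ 131.1 + 6.4031*I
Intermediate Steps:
s = I*√41 (s = √(-41) = I*√41 ≈ 6.4031*I)
s - X((1/(12 - 2) - 7)*(9 + 10)) = I*√41 - (1/(12 - 2) - 7)*(9 + 10) = I*√41 - (1/10 - 7)*19 = I*√41 - (⅒ - 7)*19 = I*√41 - (-69)*19/10 = I*√41 - 1*(-1311/10) = I*√41 + 1311/10 = 1311/10 + I*√41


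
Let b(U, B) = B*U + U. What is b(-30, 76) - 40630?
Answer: -42940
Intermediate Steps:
b(U, B) = U + B*U
b(-30, 76) - 40630 = -30*(1 + 76) - 40630 = -30*77 - 40630 = -2310 - 40630 = -42940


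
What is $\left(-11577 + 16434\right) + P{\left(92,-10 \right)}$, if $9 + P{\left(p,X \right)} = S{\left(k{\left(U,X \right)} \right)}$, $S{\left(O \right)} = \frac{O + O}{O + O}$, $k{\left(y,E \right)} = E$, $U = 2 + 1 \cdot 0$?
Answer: $4849$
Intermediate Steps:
$U = 2$ ($U = 2 + 0 = 2$)
$S{\left(O \right)} = 1$ ($S{\left(O \right)} = \frac{2 O}{2 O} = 2 O \frac{1}{2 O} = 1$)
$P{\left(p,X \right)} = -8$ ($P{\left(p,X \right)} = -9 + 1 = -8$)
$\left(-11577 + 16434\right) + P{\left(92,-10 \right)} = \left(-11577 + 16434\right) - 8 = 4857 - 8 = 4849$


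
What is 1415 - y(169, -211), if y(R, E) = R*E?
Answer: 37074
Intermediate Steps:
y(R, E) = E*R
1415 - y(169, -211) = 1415 - (-211)*169 = 1415 - 1*(-35659) = 1415 + 35659 = 37074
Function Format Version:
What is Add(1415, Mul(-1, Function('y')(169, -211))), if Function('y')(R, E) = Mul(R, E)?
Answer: 37074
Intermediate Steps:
Function('y')(R, E) = Mul(E, R)
Add(1415, Mul(-1, Function('y')(169, -211))) = Add(1415, Mul(-1, Mul(-211, 169))) = Add(1415, Mul(-1, -35659)) = Add(1415, 35659) = 37074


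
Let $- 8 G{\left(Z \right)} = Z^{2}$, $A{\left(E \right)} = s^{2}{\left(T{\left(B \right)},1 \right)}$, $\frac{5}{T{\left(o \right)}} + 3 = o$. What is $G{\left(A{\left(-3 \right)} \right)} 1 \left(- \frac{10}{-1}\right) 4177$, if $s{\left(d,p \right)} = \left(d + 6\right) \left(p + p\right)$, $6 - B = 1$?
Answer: $- \frac{1744336085}{4} \approx -4.3608 \cdot 10^{8}$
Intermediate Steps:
$B = 5$ ($B = 6 - 1 = 5$)
$T{\left(o \right)} = \frac{5}{-3 + o}$
$s{\left(d,p \right)} = 2 p \left(6 + d\right)$ ($s{\left(d,p \right)} = \left(6 + d\right) 2 p = 2 p \left(6 + d\right)$)
$A{\left(E \right)} = 289$ ($A{\left(E \right)} = \left(2 \cdot 1 \left(6 + \frac{5}{-3 + 5}\right)\right)^{2} = \left(2 \cdot 1 \left(6 + \frac{5}{2}\right)\right)^{2} = \left(2 \cdot 1 \cdot \frac{17}{2}\right)^{2} = 17^{2} = 289$)
$G{\left(Z \right)} = - \frac{Z^{2}}{8}$
$G{\left(A{\left(-3 \right)} \right)} 1 \left(- \frac{10}{-1}\right) 4177 = - \frac{289^{2}}{8} \cdot 1 \left(- \frac{10}{-1}\right) 4177 = \left(- \frac{1}{8}\right) 83521 \cdot 1 \left(\left(-10\right) \left(-1\right)\right) 4177 = \left(- \frac{83521}{8}\right) 1 \cdot 10 \cdot 4177 = \left(- \frac{83521}{8}\right) 10 \cdot 4177 = \left(- \frac{417605}{4}\right) 4177 = - \frac{1744336085}{4}$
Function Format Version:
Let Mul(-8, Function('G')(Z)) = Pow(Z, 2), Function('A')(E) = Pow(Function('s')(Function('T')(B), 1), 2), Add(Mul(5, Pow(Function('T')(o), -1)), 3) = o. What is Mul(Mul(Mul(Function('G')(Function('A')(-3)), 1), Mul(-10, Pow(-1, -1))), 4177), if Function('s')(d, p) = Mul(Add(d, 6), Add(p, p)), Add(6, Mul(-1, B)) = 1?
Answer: Rational(-1744336085, 4) ≈ -4.3608e+8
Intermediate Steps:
B = 5 (B = Add(6, Mul(-1, 1)) = Add(6, -1) = 5)
Function('T')(o) = Mul(5, Pow(Add(-3, o), -1))
Function('s')(d, p) = Mul(2, p, Add(6, d)) (Function('s')(d, p) = Mul(Add(6, d), Mul(2, p)) = Mul(2, p, Add(6, d)))
Function('A')(E) = 289 (Function('A')(E) = Pow(Mul(2, 1, Add(6, Mul(5, Pow(Add(-3, 5), -1)))), 2) = Pow(Mul(2, 1, Add(6, Mul(5, Pow(2, -1)))), 2) = Pow(Mul(2, 1, Add(6, Mul(5, Rational(1, 2)))), 2) = Pow(Mul(2, 1, Add(6, Rational(5, 2))), 2) = Pow(Mul(2, 1, Rational(17, 2)), 2) = Pow(17, 2) = 289)
Function('G')(Z) = Mul(Rational(-1, 8), Pow(Z, 2))
Mul(Mul(Mul(Function('G')(Function('A')(-3)), 1), Mul(-10, Pow(-1, -1))), 4177) = Mul(Mul(Mul(Mul(Rational(-1, 8), Pow(289, 2)), 1), Mul(-10, Pow(-1, -1))), 4177) = Mul(Mul(Mul(Mul(Rational(-1, 8), 83521), 1), Mul(-10, -1)), 4177) = Mul(Mul(Mul(Rational(-83521, 8), 1), 10), 4177) = Mul(Mul(Rational(-83521, 8), 10), 4177) = Mul(Rational(-417605, 4), 4177) = Rational(-1744336085, 4)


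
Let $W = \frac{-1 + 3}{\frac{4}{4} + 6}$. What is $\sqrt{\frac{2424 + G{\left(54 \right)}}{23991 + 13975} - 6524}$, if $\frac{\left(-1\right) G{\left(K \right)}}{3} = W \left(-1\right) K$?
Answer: $\frac{i \sqrt{115195468801238}}{132881} \approx 80.771 i$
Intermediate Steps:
$W = \frac{2}{7}$ ($W = \frac{2}{4 \cdot \frac{1}{4} + 6} = \frac{2}{1 + 6} = \frac{2}{7} \approx 0.28571$)
$G{\left(K \right)} = \frac{6 K}{7}$ ($G{\left(K \right)} = - 3 \cdot \frac{2}{7} \left(-1\right) K = - 3 \left(- \frac{2 K}{7}\right) = \frac{6 K}{7}$)
$\sqrt{\frac{2424 + G{\left(54 \right)}}{23991 + 13975} - 6524} = \sqrt{\frac{2424 + \frac{6}{7} \cdot 54}{23991 + 13975} - 6524} = \sqrt{\frac{2424 + \frac{324}{7}}{37966} - 6524} = \sqrt{\frac{17292}{7} \cdot \frac{1}{37966} - 6524} = \sqrt{\frac{8646}{132881} - 6524} = \sqrt{- \frac{866906998}{132881}} = \frac{i \sqrt{115195468801238}}{132881}$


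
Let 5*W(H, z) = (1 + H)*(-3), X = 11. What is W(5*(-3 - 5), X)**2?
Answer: 13689/25 ≈ 547.56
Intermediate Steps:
W(H, z) = -3/5 - 3*H/5 (W(H, z) = ((1 + H)*(-3))/5 = (-3 - 3*H)/5 = -3/5 - 3*H/5)
W(5*(-3 - 5), X)**2 = (-3/5 - 3*(-3 - 5))**2 = (-3/5 - 3*(-8))**2 = (-3/5 - 3/5*(-40))**2 = (-3/5 + 24)**2 = (117/5)**2 = 13689/25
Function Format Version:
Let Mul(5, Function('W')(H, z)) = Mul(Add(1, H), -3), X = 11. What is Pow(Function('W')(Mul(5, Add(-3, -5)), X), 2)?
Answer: Rational(13689, 25) ≈ 547.56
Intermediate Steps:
Function('W')(H, z) = Add(Rational(-3, 5), Mul(Rational(-3, 5), H)) (Function('W')(H, z) = Mul(Rational(1, 5), Mul(Add(1, H), -3)) = Mul(Rational(1, 5), Add(-3, Mul(-3, H))) = Add(Rational(-3, 5), Mul(Rational(-3, 5), H)))
Pow(Function('W')(Mul(5, Add(-3, -5)), X), 2) = Pow(Add(Rational(-3, 5), Mul(Rational(-3, 5), Mul(5, Add(-3, -5)))), 2) = Pow(Add(Rational(-3, 5), Mul(Rational(-3, 5), Mul(5, -8))), 2) = Pow(Add(Rational(-3, 5), Mul(Rational(-3, 5), -40)), 2) = Pow(Add(Rational(-3, 5), 24), 2) = Pow(Rational(117, 5), 2) = Rational(13689, 25)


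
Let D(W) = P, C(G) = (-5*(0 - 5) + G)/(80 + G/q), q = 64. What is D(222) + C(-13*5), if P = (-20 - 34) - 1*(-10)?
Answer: -44996/1011 ≈ -44.506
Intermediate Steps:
C(G) = (25 + G)/(80 + G/64) (C(G) = (-5*(0 - 5) + G)/(80 + G/64) = (-5*(-5) + G)/(80 + G*(1/64)) = (25 + G)/(80 + G/64))
P = -44 (P = -54 + 10 = -44)
D(W) = -44
D(222) + C(-13*5) = -44 + 64*(25 - 13*5)/(5120 - 13*5) = -44 + 64*(25 - 65)/(5120 - 65) = -44 + 64*(-40)/5055 = -44 + 64*(1/5055)*(-40) = -44 - 512/1011 = -44996/1011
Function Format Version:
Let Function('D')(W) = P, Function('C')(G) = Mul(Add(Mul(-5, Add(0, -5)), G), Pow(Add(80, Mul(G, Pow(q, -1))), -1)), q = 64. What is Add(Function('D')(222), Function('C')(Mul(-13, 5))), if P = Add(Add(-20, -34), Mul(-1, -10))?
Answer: Rational(-44996, 1011) ≈ -44.506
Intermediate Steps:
Function('C')(G) = Mul(Pow(Add(80, Mul(Rational(1, 64), G)), -1), Add(25, G)) (Function('C')(G) = Mul(Add(Mul(-5, Add(0, -5)), G), Pow(Add(80, Mul(G, Pow(64, -1))), -1)) = Mul(Add(Mul(-5, -5), G), Pow(Add(80, Mul(G, Rational(1, 64))), -1)) = Mul(Add(25, G), Pow(Add(80, Mul(Rational(1, 64), G)), -1)) = Mul(Pow(Add(80, Mul(Rational(1, 64), G)), -1), Add(25, G)))
P = -44 (P = Add(-54, 10) = -44)
Function('D')(W) = -44
Add(Function('D')(222), Function('C')(Mul(-13, 5))) = Add(-44, Mul(64, Pow(Add(5120, Mul(-13, 5)), -1), Add(25, Mul(-13, 5)))) = Add(-44, Mul(64, Pow(Add(5120, -65), -1), Add(25, -65))) = Add(-44, Mul(64, Pow(5055, -1), -40)) = Add(-44, Mul(64, Rational(1, 5055), -40)) = Add(-44, Rational(-512, 1011)) = Rational(-44996, 1011)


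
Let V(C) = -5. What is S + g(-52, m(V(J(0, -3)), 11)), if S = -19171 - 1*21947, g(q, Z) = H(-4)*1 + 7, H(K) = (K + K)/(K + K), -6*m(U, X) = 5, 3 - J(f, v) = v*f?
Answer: -41110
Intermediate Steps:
J(f, v) = 3 - f*v (J(f, v) = 3 - v*f = 3 - f*v)
m(U, X) = -5/6 (m(U, X) = -1/6*5 = -5/6)
H(K) = 1 (H(K) = (2*K)/((2*K)) = (2*K)*(1/(2*K)) = 1)
g(q, Z) = 8 (g(q, Z) = 1*1 + 7 = 1 + 7 = 8)
S = -41118 (S = -19171 - 21947 = -41118)
S + g(-52, m(V(J(0, -3)), 11)) = -41118 + 8 = -41110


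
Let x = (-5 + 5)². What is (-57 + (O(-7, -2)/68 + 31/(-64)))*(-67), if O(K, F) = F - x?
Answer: 4192525/1088 ≈ 3853.4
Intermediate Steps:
x = 0 (x = 0² = 0)
O(K, F) = F (O(K, F) = F - 1*0 = F + 0 = F)
(-57 + (O(-7, -2)/68 + 31/(-64)))*(-67) = (-57 + (-2/68 + 31/(-64)))*(-67) = (-57 + (-2*1/68 + 31*(-1/64)))*(-67) = (-57 + (-1/34 - 31/64))*(-67) = (-57 - 559/1088)*(-67) = -62575/1088*(-67) = 4192525/1088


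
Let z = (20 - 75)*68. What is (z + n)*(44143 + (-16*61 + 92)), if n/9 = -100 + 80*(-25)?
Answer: -979383760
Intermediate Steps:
z = -3740 (z = -55*68 = -3740)
n = -18900 (n = 9*(-100 + 80*(-25)) = 9*(-100 - 2000) = 9*(-2100) = -18900)
(z + n)*(44143 + (-16*61 + 92)) = (-3740 - 18900)*(44143 + (-16*61 + 92)) = -22640*(44143 + (-976 + 92)) = -22640*(44143 - 884) = -22640*43259 = -979383760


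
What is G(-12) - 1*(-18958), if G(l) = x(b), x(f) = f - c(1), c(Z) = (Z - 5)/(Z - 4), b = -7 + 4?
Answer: 56861/3 ≈ 18954.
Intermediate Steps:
b = -3
c(Z) = (-5 + Z)/(-4 + Z)
x(f) = -4/3 + f (x(f) = f - (-5 + 1)/(-4 + 1) = f - (-4)/(-3) = f - (-1)*(-4)/3 = f - 1*4/3 = f - 4/3 = -4/3 + f)
G(l) = -13/3 (G(l) = -4/3 - 3 = -13/3)
G(-12) - 1*(-18958) = -13/3 - 1*(-18958) = -13/3 + 18958 = 56861/3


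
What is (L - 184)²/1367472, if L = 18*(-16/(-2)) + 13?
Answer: 243/455824 ≈ 0.00053310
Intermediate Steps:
L = 157 (L = 18*(-16*(-½)) + 13 = 18*8 + 13 = 144 + 13 = 157)
(L - 184)²/1367472 = (157 - 184)²/1367472 = (-27)²*(1/1367472) = 729*(1/1367472) = 243/455824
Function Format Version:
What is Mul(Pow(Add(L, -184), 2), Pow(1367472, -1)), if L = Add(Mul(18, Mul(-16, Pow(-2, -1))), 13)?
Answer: Rational(243, 455824) ≈ 0.00053310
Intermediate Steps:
L = 157 (L = Add(Mul(18, Mul(-16, Rational(-1, 2))), 13) = Add(Mul(18, 8), 13) = Add(144, 13) = 157)
Mul(Pow(Add(L, -184), 2), Pow(1367472, -1)) = Mul(Pow(Add(157, -184), 2), Pow(1367472, -1)) = Mul(Pow(-27, 2), Rational(1, 1367472)) = Mul(729, Rational(1, 1367472)) = Rational(243, 455824)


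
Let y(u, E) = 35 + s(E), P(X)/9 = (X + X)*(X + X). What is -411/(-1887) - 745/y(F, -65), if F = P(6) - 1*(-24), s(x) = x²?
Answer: 23003/535908 ≈ 0.042923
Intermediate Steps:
P(X) = 36*X² (P(X) = 9*((X + X)*(X + X)) = 9*((2*X)*(2*X)) = 9*(4*X²) = 36*X²)
F = 1320 (F = 36*6² - 1*(-24) = 36*36 + 24 = 1296 + 24 = 1320)
y(u, E) = 35 + E²
-411/(-1887) - 745/y(F, -65) = -411/(-1887) - 745/(35 + (-65)²) = -411*(-1/1887) - 745/(35 + 4225) = 137/629 - 745/4260 = 137/629 - 745*1/4260 = 137/629 - 149/852 = 23003/535908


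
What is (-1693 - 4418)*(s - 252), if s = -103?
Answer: 2169405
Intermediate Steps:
(-1693 - 4418)*(s - 252) = (-1693 - 4418)*(-103 - 252) = -6111*(-355) = 2169405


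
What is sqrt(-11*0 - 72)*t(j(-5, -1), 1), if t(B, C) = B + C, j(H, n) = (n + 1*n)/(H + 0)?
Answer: 42*I*sqrt(2)/5 ≈ 11.879*I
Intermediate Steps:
j(H, n) = 2*n/H (j(H, n) = (n + n)/H = (2*n)/H = 2*n/H)
sqrt(-11*0 - 72)*t(j(-5, -1), 1) = sqrt(-11*0 - 72)*(2*(-1)/(-5) + 1) = sqrt(0 - 72)*(2*(-1)*(-1/5) + 1) = sqrt(-72)*(2/5 + 1) = (6*I*sqrt(2))*(7/5) = 42*I*sqrt(2)/5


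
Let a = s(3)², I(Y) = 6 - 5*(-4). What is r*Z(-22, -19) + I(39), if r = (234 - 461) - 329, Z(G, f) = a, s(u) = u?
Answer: -4978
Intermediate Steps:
I(Y) = 26 (I(Y) = 6 + 20 = 26)
a = 9 (a = 3² = 9)
Z(G, f) = 9
r = -556 (r = -227 - 329 = -556)
r*Z(-22, -19) + I(39) = -556*9 + 26 = -5004 + 26 = -4978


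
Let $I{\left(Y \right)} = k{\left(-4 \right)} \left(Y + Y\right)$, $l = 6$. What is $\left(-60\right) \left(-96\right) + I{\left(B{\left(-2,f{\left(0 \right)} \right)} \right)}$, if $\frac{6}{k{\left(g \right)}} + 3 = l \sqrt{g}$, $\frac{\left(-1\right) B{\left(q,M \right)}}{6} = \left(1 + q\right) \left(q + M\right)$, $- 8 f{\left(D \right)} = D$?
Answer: $\frac{97968}{17} + \frac{192 i}{17} \approx 5762.8 + 11.294 i$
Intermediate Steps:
$f{\left(D \right)} = - \frac{D}{8}$
$B{\left(q,M \right)} = - 6 \left(1 + q\right) \left(M + q\right)$ ($B{\left(q,M \right)} = - 6 \left(1 + q\right) \left(q + M\right) = - 6 \left(1 + q\right) \left(M + q\right)$)
$k{\left(g \right)} = \frac{6}{-3 + 6 \sqrt{g}}$
$I{\left(Y \right)} = \frac{4 Y \left(-1 - 4 i\right)}{17}$ ($I{\left(Y \right)} = \frac{2}{-1 + 2 \sqrt{-4}} \left(Y + Y\right) = \frac{2}{-1 + 2 \cdot 2 i} 2 Y = \frac{2}{-1 + 4 i} 2 Y = 2 \frac{-1 - 4 i}{17} \cdot 2 Y = \frac{2 \left(-1 - 4 i\right)}{17} \cdot 2 Y = \frac{4 Y \left(-1 - 4 i\right)}{17}$)
$\left(-60\right) \left(-96\right) + I{\left(B{\left(-2,f{\left(0 \right)} \right)} \right)} = \left(-60\right) \left(-96\right) - \frac{4 \left(- 6 \left(\left(- \frac{1}{8}\right) 0\right) - -12 - 6 \left(-2\right)^{2} - 6 \left(\left(- \frac{1}{8}\right) 0\right) \left(-2\right)\right) \left(1 + 4 i\right)}{17} = 5760 - \frac{4 \left(\left(-6\right) 0 + 12 - 24 - 0 \left(-2\right)\right) \left(1 + 4 i\right)}{17} = 5760 - \frac{4 \left(0 + 12 - 24 + 0\right) \left(1 + 4 i\right)}{17} = 5760 - - \frac{48 \left(1 + 4 i\right)}{17} = 5760 + \left(\frac{48}{17} + \frac{192 i}{17}\right) = \frac{97968}{17} + \frac{192 i}{17}$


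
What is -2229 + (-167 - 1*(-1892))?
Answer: -504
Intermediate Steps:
-2229 + (-167 - 1*(-1892)) = -2229 + (-167 + 1892) = -2229 + 1725 = -504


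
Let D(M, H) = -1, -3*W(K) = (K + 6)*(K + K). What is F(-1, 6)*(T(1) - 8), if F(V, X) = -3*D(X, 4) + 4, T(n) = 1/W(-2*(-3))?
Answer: -2695/48 ≈ -56.146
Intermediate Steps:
W(K) = -2*K*(6 + K)/3 (W(K) = -(K + 6)*(K + K)/3 = -(6 + K)*2*K/3 = -2*K*(6 + K)/3)
T(n) = -1/48 (T(n) = 1/(-2*(-2*(-3))*(6 - 2*(-3))/3) = 1/(-2/3*6*(6 + 6)) = 1/(-2/3*6*12) = 1/(-48) = -1/48)
F(V, X) = 7 (F(V, X) = -3*(-1) + 4 = 3 + 4 = 7)
F(-1, 6)*(T(1) - 8) = 7*(-1/48 - 8) = 7*(-385/48) = -2695/48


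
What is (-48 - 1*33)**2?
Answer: 6561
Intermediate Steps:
(-48 - 1*33)**2 = (-48 - 33)**2 = (-81)**2 = 6561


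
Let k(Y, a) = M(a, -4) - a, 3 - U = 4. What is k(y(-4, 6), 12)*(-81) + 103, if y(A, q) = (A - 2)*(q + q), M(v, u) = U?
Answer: 1156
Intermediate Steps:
U = -1 (U = 3 - 1*4 = 3 - 4 = -1)
M(v, u) = -1
y(A, q) = 2*q*(-2 + A) (y(A, q) = (-2 + A)*(2*q) = 2*q*(-2 + A))
k(Y, a) = -1 - a
k(y(-4, 6), 12)*(-81) + 103 = (-1 - 1*12)*(-81) + 103 = (-1 - 12)*(-81) + 103 = -13*(-81) + 103 = 1053 + 103 = 1156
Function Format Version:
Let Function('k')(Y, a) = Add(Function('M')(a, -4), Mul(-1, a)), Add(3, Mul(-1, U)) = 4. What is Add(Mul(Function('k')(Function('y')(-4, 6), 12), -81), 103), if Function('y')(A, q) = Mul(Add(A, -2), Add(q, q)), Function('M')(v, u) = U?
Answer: 1156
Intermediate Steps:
U = -1 (U = Add(3, Mul(-1, 4)) = Add(3, -4) = -1)
Function('M')(v, u) = -1
Function('y')(A, q) = Mul(2, q, Add(-2, A)) (Function('y')(A, q) = Mul(Add(-2, A), Mul(2, q)) = Mul(2, q, Add(-2, A)))
Function('k')(Y, a) = Add(-1, Mul(-1, a))
Add(Mul(Function('k')(Function('y')(-4, 6), 12), -81), 103) = Add(Mul(Add(-1, Mul(-1, 12)), -81), 103) = Add(Mul(Add(-1, -12), -81), 103) = Add(Mul(-13, -81), 103) = Add(1053, 103) = 1156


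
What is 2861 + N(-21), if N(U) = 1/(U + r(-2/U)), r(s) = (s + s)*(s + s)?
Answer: 26449504/9245 ≈ 2861.0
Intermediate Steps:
r(s) = 4*s² (r(s) = (2*s)*(2*s) = 4*s²)
N(U) = 1/(U + 16/U²) (N(U) = 1/(U + 4*(-2/U)²) = 1/(U + 4*(4/U²)) = 1/(U + 16/U²))
2861 + N(-21) = 2861 + (-21)²/(16 + (-21)³) = 2861 + 441/(16 - 9261) = 2861 + 441/(-9245) = 2861 + 441*(-1/9245) = 2861 - 441/9245 = 26449504/9245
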